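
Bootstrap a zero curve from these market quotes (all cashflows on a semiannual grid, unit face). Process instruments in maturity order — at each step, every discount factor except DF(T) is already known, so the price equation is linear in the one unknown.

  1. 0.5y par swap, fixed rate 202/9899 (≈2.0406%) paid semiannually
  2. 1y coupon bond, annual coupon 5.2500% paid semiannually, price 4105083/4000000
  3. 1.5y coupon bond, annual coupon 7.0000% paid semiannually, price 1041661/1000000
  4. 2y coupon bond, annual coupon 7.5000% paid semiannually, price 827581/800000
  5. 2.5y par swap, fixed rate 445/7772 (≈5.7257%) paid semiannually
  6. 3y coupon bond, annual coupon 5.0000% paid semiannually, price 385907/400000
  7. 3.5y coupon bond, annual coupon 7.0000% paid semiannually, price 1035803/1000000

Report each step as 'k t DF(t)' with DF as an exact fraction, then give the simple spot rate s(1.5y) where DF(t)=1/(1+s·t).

step 1 [0.5y] swap r/2=101/9899: DF=(1 − 101/9899·(0))/(1+101/9899) = 9899/10000 ≈ 0.989900
step 2 [1y] bond c/2=21/800: DF=(4105083/4000000 − 21/800·(0.989900))/(1+21/800) = 9747/10000 ≈ 0.974700
step 3 [1.5y] bond c/2=7/200: DF=(1041661/1000000 − 7/200·(0.989900+0.974700))/(1+7/200) = 47/50 ≈ 0.940000
step 4 [2y] bond c/2=3/80: DF=(827581/800000 − 3/80·(0.989900+0.974700+0.940000))/(1+3/80) = 8921/10000 ≈ 0.892100
step 5 [2.5y] swap r/2=445/15544: DF=(1 − 445/15544·(0.989900+0.974700+0.940000+0.892100))/(1+445/15544) = 1733/2000 ≈ 0.866500
step 6 [3y] bond c/2=1/40: DF=(385907/400000 − 1/40·(0.989900+0.974700+0.940000+0.892100+0.866500))/(1+1/40) = 331/400 ≈ 0.827500
step 7 [3.5y] bond c/2=7/200: DF=(1035803/1000000 − 7/200·(0.989900+0.974700+0.940000+0.892100+0.866500+0.827500))/(1+7/200) = 8151/10000 ≈ 0.815100

1 1/2 9899/10000
2 1 9747/10000
3 3/2 47/50
4 2 8921/10000
5 5/2 1733/2000
6 3 331/400
7 7/2 8151/10000
s(1.5y) = (1/(47/50) − 1)/(3/2) = 2/47 ≈ 4.2553%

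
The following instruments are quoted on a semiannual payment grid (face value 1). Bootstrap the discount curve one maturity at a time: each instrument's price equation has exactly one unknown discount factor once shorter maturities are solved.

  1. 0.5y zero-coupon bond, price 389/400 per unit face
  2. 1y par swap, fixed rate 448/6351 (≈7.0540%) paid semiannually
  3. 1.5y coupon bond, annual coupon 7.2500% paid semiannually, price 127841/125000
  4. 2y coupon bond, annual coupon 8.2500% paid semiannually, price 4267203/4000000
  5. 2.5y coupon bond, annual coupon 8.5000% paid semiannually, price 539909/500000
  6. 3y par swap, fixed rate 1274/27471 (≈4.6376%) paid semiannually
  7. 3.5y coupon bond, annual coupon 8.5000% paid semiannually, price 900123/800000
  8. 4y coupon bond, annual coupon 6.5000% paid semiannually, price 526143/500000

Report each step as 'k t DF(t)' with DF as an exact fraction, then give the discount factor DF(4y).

step 1 [0.5y] zero: DF = P = 389/400 ≈ 0.972500
step 2 [1y] swap r/2=224/6351: DF=(1 − 224/6351·(0.972500))/(1+224/6351) = 583/625 ≈ 0.932800
step 3 [1.5y] bond c/2=29/800: DF=(127841/125000 − 29/800·(0.972500+0.932800))/(1+29/800) = 9203/10000 ≈ 0.920300
step 4 [2y] bond c/2=33/800: DF=(4267203/4000000 − 33/800·(0.972500+0.932800+0.920300))/(1+33/800) = 4563/5000 ≈ 0.912600
step 5 [2.5y] bond c/2=17/400: DF=(539909/500000 − 17/400·(0.972500+0.932800+0.920300+0.912600))/(1+17/400) = 4417/5000 ≈ 0.883400
step 6 [3y] swap r/2=637/27471: DF=(1 − 637/27471·(0.972500+0.932800+0.920300+0.912600+0.883400))/(1+637/27471) = 4363/5000 ≈ 0.872600
step 7 [3.5y] bond c/2=17/400: DF=(900123/800000 − 17/400·(0.972500+0.932800+0.920300+0.912600+0.883400+0.872600))/(1+17/400) = 8553/10000 ≈ 0.855300
step 8 [4y] bond c/2=13/400: DF=(526143/500000 − 13/400·(0.972500+0.932800+0.920300+0.912600+0.883400+0.872600+0.855300))/(1+13/400) = 8193/10000 ≈ 0.819300

1 1/2 389/400
2 1 583/625
3 3/2 9203/10000
4 2 4563/5000
5 5/2 4417/5000
6 3 4363/5000
7 7/2 8553/10000
8 4 8193/10000
DF(4y) = 8193/10000 ≈ 0.819300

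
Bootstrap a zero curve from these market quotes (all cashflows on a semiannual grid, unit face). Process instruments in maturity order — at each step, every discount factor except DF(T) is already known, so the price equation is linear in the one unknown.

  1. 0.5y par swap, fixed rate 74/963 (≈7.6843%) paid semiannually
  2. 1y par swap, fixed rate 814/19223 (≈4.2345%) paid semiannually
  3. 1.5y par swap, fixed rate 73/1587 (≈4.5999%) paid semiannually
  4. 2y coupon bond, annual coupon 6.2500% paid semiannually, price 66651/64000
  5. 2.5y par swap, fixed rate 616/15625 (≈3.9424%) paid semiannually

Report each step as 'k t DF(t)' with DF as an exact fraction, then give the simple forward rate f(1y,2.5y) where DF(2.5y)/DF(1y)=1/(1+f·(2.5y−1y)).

1 1/2 963/1000
2 1 9593/10000
3 3/2 9343/10000
4 2 9233/10000
5 5/2 2269/2500
f(1y,2.5y) = ((9593/10000)/(2269/2500) − 1)/(3/2) = 517/13614 ≈ 3.7976%

step 1 [0.5y] swap r/2=37/963: DF=(1 − 37/963·(0))/(1+37/963) = 963/1000 ≈ 0.963000
step 2 [1y] swap r/2=407/19223: DF=(1 − 407/19223·(0.963000))/(1+407/19223) = 9593/10000 ≈ 0.959300
step 3 [1.5y] swap r/2=73/3174: DF=(1 − 73/3174·(0.963000+0.959300))/(1+73/3174) = 9343/10000 ≈ 0.934300
step 4 [2y] bond c/2=1/32: DF=(66651/64000 − 1/32·(0.963000+0.959300+0.934300))/(1+1/32) = 9233/10000 ≈ 0.923300
step 5 [2.5y] swap r/2=308/15625: DF=(1 − 308/15625·(0.963000+0.959300+0.934300+0.923300))/(1+308/15625) = 2269/2500 ≈ 0.907600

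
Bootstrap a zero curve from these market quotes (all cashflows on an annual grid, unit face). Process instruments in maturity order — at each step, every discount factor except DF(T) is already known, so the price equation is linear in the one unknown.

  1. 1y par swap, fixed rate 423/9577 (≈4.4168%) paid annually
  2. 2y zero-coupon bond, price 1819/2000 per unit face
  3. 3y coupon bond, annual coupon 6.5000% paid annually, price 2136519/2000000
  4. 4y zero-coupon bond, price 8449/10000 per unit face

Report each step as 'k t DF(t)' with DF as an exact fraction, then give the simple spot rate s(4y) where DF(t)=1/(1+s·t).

step 1 [1y] swap r/1=423/9577: DF=(1 − 423/9577·(0))/(1+423/9577) = 9577/10000 ≈ 0.957700
step 2 [2y] zero: DF = P = 1819/2000 ≈ 0.909500
step 3 [3y] bond c/1=13/200: DF=(2136519/2000000 − 13/200·(0.957700+0.909500))/(1+13/200) = 8891/10000 ≈ 0.889100
step 4 [4y] zero: DF = P = 8449/10000 ≈ 0.844900

1 1 9577/10000
2 2 1819/2000
3 3 8891/10000
4 4 8449/10000
s(4y) = (1/(8449/10000) − 1)/(4) = 1551/33796 ≈ 4.5893%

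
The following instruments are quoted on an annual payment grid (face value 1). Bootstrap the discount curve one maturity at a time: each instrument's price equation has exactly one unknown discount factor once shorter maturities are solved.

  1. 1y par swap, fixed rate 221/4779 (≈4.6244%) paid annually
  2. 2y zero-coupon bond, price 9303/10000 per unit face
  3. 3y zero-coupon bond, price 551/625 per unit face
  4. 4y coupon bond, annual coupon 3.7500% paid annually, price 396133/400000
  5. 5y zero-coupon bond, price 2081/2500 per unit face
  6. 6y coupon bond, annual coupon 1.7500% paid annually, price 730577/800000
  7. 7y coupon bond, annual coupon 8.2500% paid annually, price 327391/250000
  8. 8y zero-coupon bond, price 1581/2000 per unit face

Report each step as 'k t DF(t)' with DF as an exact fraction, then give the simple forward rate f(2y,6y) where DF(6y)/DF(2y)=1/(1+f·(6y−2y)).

1 1 4779/5000
2 2 9303/10000
3 3 551/625
4 4 1709/2000
5 5 2081/2500
6 6 8209/10000
7 7 8077/10000
8 8 1581/2000
f(2y,6y) = ((9303/10000)/(8209/10000) − 1)/(4) = 547/16418 ≈ 3.3317%

step 1 [1y] swap r/1=221/4779: DF=(1 − 221/4779·(0))/(1+221/4779) = 4779/5000 ≈ 0.955800
step 2 [2y] zero: DF = P = 9303/10000 ≈ 0.930300
step 3 [3y] zero: DF = P = 551/625 ≈ 0.881600
step 4 [4y] bond c/1=3/80: DF=(396133/400000 − 3/80·(0.955800+0.930300+0.881600))/(1+3/80) = 1709/2000 ≈ 0.854500
step 5 [5y] zero: DF = P = 2081/2500 ≈ 0.832400
step 6 [6y] bond c/1=7/400: DF=(730577/800000 − 7/400·(0.955800+0.930300+0.881600+0.854500+0.832400))/(1+7/400) = 8209/10000 ≈ 0.820900
step 7 [7y] bond c/1=33/400: DF=(327391/250000 − 33/400·(0.955800+0.930300+0.881600+0.854500+0.832400+0.820900))/(1+33/400) = 8077/10000 ≈ 0.807700
step 8 [8y] zero: DF = P = 1581/2000 ≈ 0.790500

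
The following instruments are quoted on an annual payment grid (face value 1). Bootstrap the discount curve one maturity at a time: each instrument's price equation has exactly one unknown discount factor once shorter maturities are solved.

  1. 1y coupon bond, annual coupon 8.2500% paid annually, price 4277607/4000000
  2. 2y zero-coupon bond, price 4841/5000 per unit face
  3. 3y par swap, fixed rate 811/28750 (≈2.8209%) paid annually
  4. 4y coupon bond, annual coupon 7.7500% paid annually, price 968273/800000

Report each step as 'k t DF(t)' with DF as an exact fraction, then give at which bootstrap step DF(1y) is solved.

1 1 9879/10000
2 2 4841/5000
3 3 9189/10000
4 4 1833/2000
DF(1y) is solved at step 1

step 1 [1y] bond c/1=33/400: DF=(4277607/4000000 − 33/400·(0))/(1+33/400) = 9879/10000 ≈ 0.987900
step 2 [2y] zero: DF = P = 4841/5000 ≈ 0.968200
step 3 [3y] swap r/1=811/28750: DF=(1 − 811/28750·(0.987900+0.968200))/(1+811/28750) = 9189/10000 ≈ 0.918900
step 4 [4y] bond c/1=31/400: DF=(968273/800000 − 31/400·(0.987900+0.968200+0.918900))/(1+31/400) = 1833/2000 ≈ 0.916500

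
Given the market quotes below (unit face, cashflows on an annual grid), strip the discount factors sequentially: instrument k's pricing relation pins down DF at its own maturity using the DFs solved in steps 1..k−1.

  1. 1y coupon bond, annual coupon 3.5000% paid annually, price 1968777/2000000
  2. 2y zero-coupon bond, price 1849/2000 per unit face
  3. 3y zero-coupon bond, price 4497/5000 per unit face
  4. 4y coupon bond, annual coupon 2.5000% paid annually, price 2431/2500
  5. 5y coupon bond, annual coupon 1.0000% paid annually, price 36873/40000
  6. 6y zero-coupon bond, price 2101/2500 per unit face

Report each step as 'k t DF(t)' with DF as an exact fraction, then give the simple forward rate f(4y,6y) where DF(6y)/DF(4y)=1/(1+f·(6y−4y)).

step 1 [1y] bond c/1=7/200: DF=(1968777/2000000 − 7/200·(0))/(1+7/200) = 9511/10000 ≈ 0.951100
step 2 [2y] zero: DF = P = 1849/2000 ≈ 0.924500
step 3 [3y] zero: DF = P = 4497/5000 ≈ 0.899400
step 4 [4y] bond c/1=1/40: DF=(2431/2500 − 1/40·(0.951100+0.924500+0.899400))/(1+1/40) = 881/1000 ≈ 0.881000
step 5 [5y] bond c/1=1/100: DF=(36873/40000 − 1/100·(0.951100+0.924500+0.899400+0.881000))/(1+1/100) = 1753/2000 ≈ 0.876500
step 6 [6y] zero: DF = P = 2101/2500 ≈ 0.840400

1 1 9511/10000
2 2 1849/2000
3 3 4497/5000
4 4 881/1000
5 5 1753/2000
6 6 2101/2500
f(4y,6y) = ((881/1000)/(2101/2500) − 1)/(2) = 203/8404 ≈ 2.4155%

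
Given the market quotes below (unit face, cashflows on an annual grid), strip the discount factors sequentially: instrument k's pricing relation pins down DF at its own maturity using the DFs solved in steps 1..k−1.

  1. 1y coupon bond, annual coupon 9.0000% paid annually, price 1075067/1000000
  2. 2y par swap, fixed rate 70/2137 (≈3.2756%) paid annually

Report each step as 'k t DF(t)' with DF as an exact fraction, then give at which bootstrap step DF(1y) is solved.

1 1 9863/10000
2 2 937/1000
DF(1y) is solved at step 1

step 1 [1y] bond c/1=9/100: DF=(1075067/1000000 − 9/100·(0))/(1+9/100) = 9863/10000 ≈ 0.986300
step 2 [2y] swap r/1=70/2137: DF=(1 − 70/2137·(0.986300))/(1+70/2137) = 937/1000 ≈ 0.937000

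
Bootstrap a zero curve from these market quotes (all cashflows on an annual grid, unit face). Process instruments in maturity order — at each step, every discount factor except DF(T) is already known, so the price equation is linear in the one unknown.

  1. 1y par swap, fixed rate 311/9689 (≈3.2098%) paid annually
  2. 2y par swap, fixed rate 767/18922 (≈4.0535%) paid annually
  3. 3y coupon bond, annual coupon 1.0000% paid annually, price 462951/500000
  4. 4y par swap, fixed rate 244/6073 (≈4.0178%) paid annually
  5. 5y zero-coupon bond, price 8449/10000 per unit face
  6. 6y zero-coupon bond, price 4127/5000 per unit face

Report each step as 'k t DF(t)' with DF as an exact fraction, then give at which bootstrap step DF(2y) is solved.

1 1 9689/10000
2 2 9233/10000
3 3 449/500
4 4 1067/1250
5 5 8449/10000
6 6 4127/5000
DF(2y) is solved at step 2

step 1 [1y] swap r/1=311/9689: DF=(1 − 311/9689·(0))/(1+311/9689) = 9689/10000 ≈ 0.968900
step 2 [2y] swap r/1=767/18922: DF=(1 − 767/18922·(0.968900))/(1+767/18922) = 9233/10000 ≈ 0.923300
step 3 [3y] bond c/1=1/100: DF=(462951/500000 − 1/100·(0.968900+0.923300))/(1+1/100) = 449/500 ≈ 0.898000
step 4 [4y] swap r/1=244/6073: DF=(1 − 244/6073·(0.968900+0.923300+0.898000))/(1+244/6073) = 1067/1250 ≈ 0.853600
step 5 [5y] zero: DF = P = 8449/10000 ≈ 0.844900
step 6 [6y] zero: DF = P = 4127/5000 ≈ 0.825400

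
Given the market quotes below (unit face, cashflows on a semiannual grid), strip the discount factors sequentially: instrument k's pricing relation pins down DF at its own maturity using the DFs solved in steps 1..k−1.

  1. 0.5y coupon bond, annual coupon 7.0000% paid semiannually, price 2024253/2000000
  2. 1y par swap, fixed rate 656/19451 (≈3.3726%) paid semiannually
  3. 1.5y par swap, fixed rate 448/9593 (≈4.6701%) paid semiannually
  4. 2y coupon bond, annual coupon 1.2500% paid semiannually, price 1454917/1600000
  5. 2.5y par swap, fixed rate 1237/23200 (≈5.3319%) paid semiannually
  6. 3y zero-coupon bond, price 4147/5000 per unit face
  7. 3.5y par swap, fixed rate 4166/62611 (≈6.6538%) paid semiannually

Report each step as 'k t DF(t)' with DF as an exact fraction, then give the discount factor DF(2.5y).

1 1/2 9779/10000
2 1 1209/1250
3 3/2 583/625
4 2 4429/5000
5 5/2 8763/10000
6 3 4147/5000
7 7/2 7917/10000
DF(2.5y) = 8763/10000 ≈ 0.876300

step 1 [0.5y] bond c/2=7/200: DF=(2024253/2000000 − 7/200·(0))/(1+7/200) = 9779/10000 ≈ 0.977900
step 2 [1y] swap r/2=328/19451: DF=(1 − 328/19451·(0.977900))/(1+328/19451) = 1209/1250 ≈ 0.967200
step 3 [1.5y] swap r/2=224/9593: DF=(1 − 224/9593·(0.977900+0.967200))/(1+224/9593) = 583/625 ≈ 0.932800
step 4 [2y] bond c/2=1/160: DF=(1454917/1600000 − 1/160·(0.977900+0.967200+0.932800))/(1+1/160) = 4429/5000 ≈ 0.885800
step 5 [2.5y] swap r/2=1237/46400: DF=(1 − 1237/46400·(0.977900+0.967200+0.932800+0.885800))/(1+1237/46400) = 8763/10000 ≈ 0.876300
step 6 [3y] zero: DF = P = 4147/5000 ≈ 0.829400
step 7 [3.5y] swap r/2=2083/62611: DF=(1 − 2083/62611·(0.977900+0.967200+0.932800+0.885800+0.876300+0.829400))/(1+2083/62611) = 7917/10000 ≈ 0.791700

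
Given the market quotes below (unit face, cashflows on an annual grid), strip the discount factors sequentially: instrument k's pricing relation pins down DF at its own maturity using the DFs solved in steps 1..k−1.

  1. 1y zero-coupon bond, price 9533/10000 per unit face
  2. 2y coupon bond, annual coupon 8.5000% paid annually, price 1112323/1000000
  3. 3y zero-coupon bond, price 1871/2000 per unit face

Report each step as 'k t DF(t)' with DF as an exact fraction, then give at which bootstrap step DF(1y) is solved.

step 1 [1y] zero: DF = P = 9533/10000 ≈ 0.953300
step 2 [2y] bond c/1=17/200: DF=(1112323/1000000 − 17/200·(0.953300))/(1+17/200) = 1901/2000 ≈ 0.950500
step 3 [3y] zero: DF = P = 1871/2000 ≈ 0.935500

1 1 9533/10000
2 2 1901/2000
3 3 1871/2000
DF(1y) is solved at step 1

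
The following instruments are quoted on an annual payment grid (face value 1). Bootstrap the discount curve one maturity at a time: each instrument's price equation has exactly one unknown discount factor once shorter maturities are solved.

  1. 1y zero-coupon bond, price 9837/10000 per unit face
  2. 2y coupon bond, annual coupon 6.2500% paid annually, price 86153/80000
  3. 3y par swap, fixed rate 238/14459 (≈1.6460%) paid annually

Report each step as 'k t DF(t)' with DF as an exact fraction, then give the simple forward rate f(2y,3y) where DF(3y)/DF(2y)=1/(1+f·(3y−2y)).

step 1 [1y] zero: DF = P = 9837/10000 ≈ 0.983700
step 2 [2y] bond c/1=1/16: DF=(86153/80000 − 1/16·(0.983700))/(1+1/16) = 9557/10000 ≈ 0.955700
step 3 [3y] swap r/1=238/14459: DF=(1 − 238/14459·(0.983700+0.955700))/(1+238/14459) = 2381/2500 ≈ 0.952400

1 1 9837/10000
2 2 9557/10000
3 3 2381/2500
f(2y,3y) = ((9557/10000)/(2381/2500) − 1)/(1) = 33/9524 ≈ 0.3465%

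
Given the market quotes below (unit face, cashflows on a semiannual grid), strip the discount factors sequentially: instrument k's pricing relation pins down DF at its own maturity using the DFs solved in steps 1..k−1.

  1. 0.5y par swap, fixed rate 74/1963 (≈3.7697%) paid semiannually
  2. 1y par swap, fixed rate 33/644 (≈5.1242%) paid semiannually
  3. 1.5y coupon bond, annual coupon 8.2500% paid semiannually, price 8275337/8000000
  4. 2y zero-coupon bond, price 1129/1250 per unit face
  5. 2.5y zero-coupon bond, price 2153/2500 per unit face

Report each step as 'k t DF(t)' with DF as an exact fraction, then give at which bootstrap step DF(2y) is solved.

1 1/2 1963/2000
2 1 1901/2000
3 3/2 9169/10000
4 2 1129/1250
5 5/2 2153/2500
DF(2y) is solved at step 4

step 1 [0.5y] swap r/2=37/1963: DF=(1 − 37/1963·(0))/(1+37/1963) = 1963/2000 ≈ 0.981500
step 2 [1y] swap r/2=33/1288: DF=(1 − 33/1288·(0.981500))/(1+33/1288) = 1901/2000 ≈ 0.950500
step 3 [1.5y] bond c/2=33/800: DF=(8275337/8000000 − 33/800·(0.981500+0.950500))/(1+33/800) = 9169/10000 ≈ 0.916900
step 4 [2y] zero: DF = P = 1129/1250 ≈ 0.903200
step 5 [2.5y] zero: DF = P = 2153/2500 ≈ 0.861200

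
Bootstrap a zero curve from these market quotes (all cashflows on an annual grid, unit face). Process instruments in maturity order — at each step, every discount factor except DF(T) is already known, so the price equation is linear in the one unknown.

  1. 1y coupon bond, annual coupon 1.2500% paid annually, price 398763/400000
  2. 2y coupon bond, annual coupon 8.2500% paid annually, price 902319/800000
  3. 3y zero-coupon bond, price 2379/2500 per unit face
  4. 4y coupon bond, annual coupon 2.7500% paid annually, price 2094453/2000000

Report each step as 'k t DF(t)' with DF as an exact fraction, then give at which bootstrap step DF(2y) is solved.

1 1 4923/5000
2 2 9669/10000
3 3 2379/2500
4 4 1883/2000
DF(2y) is solved at step 2

step 1 [1y] bond c/1=1/80: DF=(398763/400000 − 1/80·(0))/(1+1/80) = 4923/5000 ≈ 0.984600
step 2 [2y] bond c/1=33/400: DF=(902319/800000 − 33/400·(0.984600))/(1+33/400) = 9669/10000 ≈ 0.966900
step 3 [3y] zero: DF = P = 2379/2500 ≈ 0.951600
step 4 [4y] bond c/1=11/400: DF=(2094453/2000000 − 11/400·(0.984600+0.966900+0.951600))/(1+11/400) = 1883/2000 ≈ 0.941500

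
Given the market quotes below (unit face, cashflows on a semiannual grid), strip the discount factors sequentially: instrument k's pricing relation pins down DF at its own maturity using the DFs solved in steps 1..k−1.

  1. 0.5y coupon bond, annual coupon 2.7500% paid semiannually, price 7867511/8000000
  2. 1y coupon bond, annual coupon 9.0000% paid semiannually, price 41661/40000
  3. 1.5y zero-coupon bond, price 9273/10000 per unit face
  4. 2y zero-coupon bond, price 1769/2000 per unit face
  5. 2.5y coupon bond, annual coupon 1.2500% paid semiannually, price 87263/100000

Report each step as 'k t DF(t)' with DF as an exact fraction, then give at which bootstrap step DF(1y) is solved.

step 1 [0.5y] bond c/2=11/800: DF=(7867511/8000000 − 11/800·(0))/(1+11/800) = 9701/10000 ≈ 0.970100
step 2 [1y] bond c/2=9/200: DF=(41661/40000 − 9/200·(0.970100))/(1+9/200) = 9549/10000 ≈ 0.954900
step 3 [1.5y] zero: DF = P = 9273/10000 ≈ 0.927300
step 4 [2y] zero: DF = P = 1769/2000 ≈ 0.884500
step 5 [2.5y] bond c/2=1/160: DF=(87263/100000 − 1/160·(0.970100+0.954900+0.927300+0.884500))/(1+1/160) = 211/250 ≈ 0.844000

1 1/2 9701/10000
2 1 9549/10000
3 3/2 9273/10000
4 2 1769/2000
5 5/2 211/250
DF(1y) is solved at step 2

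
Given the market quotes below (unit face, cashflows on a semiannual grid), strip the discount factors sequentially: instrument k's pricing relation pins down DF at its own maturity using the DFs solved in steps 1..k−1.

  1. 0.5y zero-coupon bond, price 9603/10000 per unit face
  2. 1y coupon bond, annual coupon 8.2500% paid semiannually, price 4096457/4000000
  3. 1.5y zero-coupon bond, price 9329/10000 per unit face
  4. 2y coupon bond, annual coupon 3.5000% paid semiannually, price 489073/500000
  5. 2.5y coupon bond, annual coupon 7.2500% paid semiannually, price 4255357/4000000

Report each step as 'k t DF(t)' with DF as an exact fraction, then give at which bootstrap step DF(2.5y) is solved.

1 1/2 9603/10000
2 1 1891/2000
3 3/2 9329/10000
4 2 73/80
5 5/2 4477/5000
DF(2.5y) is solved at step 5

step 1 [0.5y] zero: DF = P = 9603/10000 ≈ 0.960300
step 2 [1y] bond c/2=33/800: DF=(4096457/4000000 − 33/800·(0.960300))/(1+33/800) = 1891/2000 ≈ 0.945500
step 3 [1.5y] zero: DF = P = 9329/10000 ≈ 0.932900
step 4 [2y] bond c/2=7/400: DF=(489073/500000 − 7/400·(0.960300+0.945500+0.932900))/(1+7/400) = 73/80 ≈ 0.912500
step 5 [2.5y] bond c/2=29/800: DF=(4255357/4000000 − 29/800·(0.960300+0.945500+0.932900+0.912500))/(1+29/800) = 4477/5000 ≈ 0.895400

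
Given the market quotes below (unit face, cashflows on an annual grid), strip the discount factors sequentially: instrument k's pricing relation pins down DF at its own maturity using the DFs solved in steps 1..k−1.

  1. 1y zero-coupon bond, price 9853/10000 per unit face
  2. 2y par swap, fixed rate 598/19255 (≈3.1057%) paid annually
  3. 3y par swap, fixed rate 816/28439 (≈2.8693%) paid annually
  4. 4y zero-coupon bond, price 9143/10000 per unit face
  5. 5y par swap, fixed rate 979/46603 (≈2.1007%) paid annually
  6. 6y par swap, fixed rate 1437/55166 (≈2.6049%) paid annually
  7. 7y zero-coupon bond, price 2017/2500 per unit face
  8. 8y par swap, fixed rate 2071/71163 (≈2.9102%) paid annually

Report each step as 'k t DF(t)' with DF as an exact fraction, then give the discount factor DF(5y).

1 1 9853/10000
2 2 4701/5000
3 3 574/625
4 4 9143/10000
5 5 9021/10000
6 6 8563/10000
7 7 2017/2500
8 8 7929/10000
DF(5y) = 9021/10000 ≈ 0.902100

step 1 [1y] zero: DF = P = 9853/10000 ≈ 0.985300
step 2 [2y] swap r/1=598/19255: DF=(1 − 598/19255·(0.985300))/(1+598/19255) = 4701/5000 ≈ 0.940200
step 3 [3y] swap r/1=816/28439: DF=(1 − 816/28439·(0.985300+0.940200))/(1+816/28439) = 574/625 ≈ 0.918400
step 4 [4y] zero: DF = P = 9143/10000 ≈ 0.914300
step 5 [5y] swap r/1=979/46603: DF=(1 − 979/46603·(0.985300+0.940200+0.918400+0.914300))/(1+979/46603) = 9021/10000 ≈ 0.902100
step 6 [6y] swap r/1=1437/55166: DF=(1 − 1437/55166·(0.985300+0.940200+0.918400+0.914300+0.902100))/(1+1437/55166) = 8563/10000 ≈ 0.856300
step 7 [7y] zero: DF = P = 2017/2500 ≈ 0.806800
step 8 [8y] swap r/1=2071/71163: DF=(1 − 2071/71163·(0.985300+0.940200+0.918400+0.914300+0.902100+0.856300+0.806800))/(1+2071/71163) = 7929/10000 ≈ 0.792900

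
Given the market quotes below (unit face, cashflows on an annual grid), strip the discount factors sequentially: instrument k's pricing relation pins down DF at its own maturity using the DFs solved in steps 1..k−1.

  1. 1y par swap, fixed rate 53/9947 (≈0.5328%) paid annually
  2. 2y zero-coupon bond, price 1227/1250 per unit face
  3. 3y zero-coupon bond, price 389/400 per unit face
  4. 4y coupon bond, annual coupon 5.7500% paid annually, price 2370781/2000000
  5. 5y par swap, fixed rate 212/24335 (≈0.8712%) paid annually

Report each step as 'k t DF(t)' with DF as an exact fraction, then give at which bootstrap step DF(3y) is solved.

step 1 [1y] swap r/1=53/9947: DF=(1 − 53/9947·(0))/(1+53/9947) = 9947/10000 ≈ 0.994700
step 2 [2y] zero: DF = P = 1227/1250 ≈ 0.981600
step 3 [3y] zero: DF = P = 389/400 ≈ 0.972500
step 4 [4y] bond c/1=23/400: DF=(2370781/2000000 − 23/400·(0.994700+0.981600+0.972500))/(1+23/400) = 4803/5000 ≈ 0.960600
step 5 [5y] swap r/1=212/24335: DF=(1 − 212/24335·(0.994700+0.981600+0.972500+0.960600))/(1+212/24335) = 1197/1250 ≈ 0.957600

1 1 9947/10000
2 2 1227/1250
3 3 389/400
4 4 4803/5000
5 5 1197/1250
DF(3y) is solved at step 3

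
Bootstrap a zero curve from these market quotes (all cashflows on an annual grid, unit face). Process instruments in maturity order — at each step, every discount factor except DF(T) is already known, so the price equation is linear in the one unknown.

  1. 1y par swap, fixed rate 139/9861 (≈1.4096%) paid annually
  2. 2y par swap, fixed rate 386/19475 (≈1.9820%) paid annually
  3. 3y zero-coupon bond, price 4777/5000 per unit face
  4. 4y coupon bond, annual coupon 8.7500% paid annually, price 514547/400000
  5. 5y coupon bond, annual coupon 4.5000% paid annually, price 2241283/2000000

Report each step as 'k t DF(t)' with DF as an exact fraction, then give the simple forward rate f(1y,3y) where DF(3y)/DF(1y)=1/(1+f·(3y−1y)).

1 1 9861/10000
2 2 4807/5000
3 3 4777/5000
4 4 9493/10000
5 5 1813/2000
f(1y,3y) = ((9861/10000)/(4777/5000) − 1)/(2) = 307/19108 ≈ 1.6067%

step 1 [1y] swap r/1=139/9861: DF=(1 − 139/9861·(0))/(1+139/9861) = 9861/10000 ≈ 0.986100
step 2 [2y] swap r/1=386/19475: DF=(1 − 386/19475·(0.986100))/(1+386/19475) = 4807/5000 ≈ 0.961400
step 3 [3y] zero: DF = P = 4777/5000 ≈ 0.955400
step 4 [4y] bond c/1=7/80: DF=(514547/400000 − 7/80·(0.986100+0.961400+0.955400))/(1+7/80) = 9493/10000 ≈ 0.949300
step 5 [5y] bond c/1=9/200: DF=(2241283/2000000 − 9/200·(0.986100+0.961400+0.955400+0.949300))/(1+9/200) = 1813/2000 ≈ 0.906500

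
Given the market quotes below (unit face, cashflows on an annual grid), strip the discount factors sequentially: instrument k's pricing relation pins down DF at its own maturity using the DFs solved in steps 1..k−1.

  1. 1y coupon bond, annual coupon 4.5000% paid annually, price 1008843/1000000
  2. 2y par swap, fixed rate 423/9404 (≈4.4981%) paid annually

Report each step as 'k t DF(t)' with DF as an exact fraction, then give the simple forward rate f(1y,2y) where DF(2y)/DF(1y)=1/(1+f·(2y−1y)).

step 1 [1y] bond c/1=9/200: DF=(1008843/1000000 − 9/200·(0))/(1+9/200) = 4827/5000 ≈ 0.965400
step 2 [2y] swap r/1=423/9404: DF=(1 − 423/9404·(0.965400))/(1+423/9404) = 4577/5000 ≈ 0.915400

1 1 4827/5000
2 2 4577/5000
f(1y,2y) = ((4827/5000)/(4577/5000) − 1)/(1) = 250/4577 ≈ 5.4621%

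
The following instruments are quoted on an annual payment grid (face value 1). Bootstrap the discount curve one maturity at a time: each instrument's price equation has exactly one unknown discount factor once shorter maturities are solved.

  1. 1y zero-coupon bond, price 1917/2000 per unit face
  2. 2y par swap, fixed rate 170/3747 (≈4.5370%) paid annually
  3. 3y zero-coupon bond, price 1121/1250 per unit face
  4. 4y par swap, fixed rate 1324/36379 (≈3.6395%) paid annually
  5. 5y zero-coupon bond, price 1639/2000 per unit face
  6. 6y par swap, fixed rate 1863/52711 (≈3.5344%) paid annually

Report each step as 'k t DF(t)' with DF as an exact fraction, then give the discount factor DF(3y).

1 1 1917/2000
2 2 183/200
3 3 1121/1250
4 4 2169/2500
5 5 1639/2000
6 6 8137/10000
DF(3y) = 1121/1250 ≈ 0.896800

step 1 [1y] zero: DF = P = 1917/2000 ≈ 0.958500
step 2 [2y] swap r/1=170/3747: DF=(1 − 170/3747·(0.958500))/(1+170/3747) = 183/200 ≈ 0.915000
step 3 [3y] zero: DF = P = 1121/1250 ≈ 0.896800
step 4 [4y] swap r/1=1324/36379: DF=(1 − 1324/36379·(0.958500+0.915000+0.896800))/(1+1324/36379) = 2169/2500 ≈ 0.867600
step 5 [5y] zero: DF = P = 1639/2000 ≈ 0.819500
step 6 [6y] swap r/1=1863/52711: DF=(1 − 1863/52711·(0.958500+0.915000+0.896800+0.867600+0.819500))/(1+1863/52711) = 8137/10000 ≈ 0.813700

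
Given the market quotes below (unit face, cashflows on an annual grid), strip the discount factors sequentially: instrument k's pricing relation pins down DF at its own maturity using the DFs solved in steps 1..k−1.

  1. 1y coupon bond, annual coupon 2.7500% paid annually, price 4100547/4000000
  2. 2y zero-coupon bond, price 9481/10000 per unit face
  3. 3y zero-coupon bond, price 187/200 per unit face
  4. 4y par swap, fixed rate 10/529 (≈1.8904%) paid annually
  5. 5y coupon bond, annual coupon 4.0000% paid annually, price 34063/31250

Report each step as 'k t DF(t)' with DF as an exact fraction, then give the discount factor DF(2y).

step 1 [1y] bond c/1=11/400: DF=(4100547/4000000 − 11/400·(0))/(1+11/400) = 9977/10000 ≈ 0.997700
step 2 [2y] zero: DF = P = 9481/10000 ≈ 0.948100
step 3 [3y] zero: DF = P = 187/200 ≈ 0.935000
step 4 [4y] swap r/1=10/529: DF=(1 − 10/529·(0.997700+0.948100+0.935000))/(1+10/529) = 116/125 ≈ 0.928000
step 5 [5y] bond c/1=1/25: DF=(34063/31250 − 1/25·(0.997700+0.948100+0.935000+0.928000))/(1+1/25) = 1127/1250 ≈ 0.901600

1 1 9977/10000
2 2 9481/10000
3 3 187/200
4 4 116/125
5 5 1127/1250
DF(2y) = 9481/10000 ≈ 0.948100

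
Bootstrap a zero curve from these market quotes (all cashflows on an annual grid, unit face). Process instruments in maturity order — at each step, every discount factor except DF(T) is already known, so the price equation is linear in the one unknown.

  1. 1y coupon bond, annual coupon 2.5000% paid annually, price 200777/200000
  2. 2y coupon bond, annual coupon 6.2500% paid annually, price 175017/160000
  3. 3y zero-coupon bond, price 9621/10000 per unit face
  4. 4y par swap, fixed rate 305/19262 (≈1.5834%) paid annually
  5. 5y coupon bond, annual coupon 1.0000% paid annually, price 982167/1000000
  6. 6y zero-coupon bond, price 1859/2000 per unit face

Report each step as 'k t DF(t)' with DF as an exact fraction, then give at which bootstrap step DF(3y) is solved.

step 1 [1y] bond c/1=1/40: DF=(200777/200000 − 1/40·(0))/(1+1/40) = 4897/5000 ≈ 0.979400
step 2 [2y] bond c/1=1/16: DF=(175017/160000 − 1/16·(0.979400))/(1+1/16) = 9719/10000 ≈ 0.971900
step 3 [3y] zero: DF = P = 9621/10000 ≈ 0.962100
step 4 [4y] swap r/1=305/19262: DF=(1 − 305/19262·(0.979400+0.971900+0.962100))/(1+305/19262) = 939/1000 ≈ 0.939000
step 5 [5y] bond c/1=1/100: DF=(982167/1000000 − 1/100·(0.979400+0.971900+0.962100+0.939000))/(1+1/100) = 9343/10000 ≈ 0.934300
step 6 [6y] zero: DF = P = 1859/2000 ≈ 0.929500

1 1 4897/5000
2 2 9719/10000
3 3 9621/10000
4 4 939/1000
5 5 9343/10000
6 6 1859/2000
DF(3y) is solved at step 3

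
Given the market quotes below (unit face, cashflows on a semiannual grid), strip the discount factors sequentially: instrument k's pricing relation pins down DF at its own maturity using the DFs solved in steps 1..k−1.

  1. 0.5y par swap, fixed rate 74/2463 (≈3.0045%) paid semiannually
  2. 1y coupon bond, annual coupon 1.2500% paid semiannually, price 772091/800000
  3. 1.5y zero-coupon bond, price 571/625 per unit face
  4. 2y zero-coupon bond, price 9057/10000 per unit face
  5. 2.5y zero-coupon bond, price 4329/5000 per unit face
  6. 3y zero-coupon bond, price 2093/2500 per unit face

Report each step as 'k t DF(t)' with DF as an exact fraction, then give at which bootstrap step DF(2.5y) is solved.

1 1/2 2463/2500
2 1 953/1000
3 3/2 571/625
4 2 9057/10000
5 5/2 4329/5000
6 3 2093/2500
DF(2.5y) is solved at step 5

step 1 [0.5y] swap r/2=37/2463: DF=(1 − 37/2463·(0))/(1+37/2463) = 2463/2500 ≈ 0.985200
step 2 [1y] bond c/2=1/160: DF=(772091/800000 − 1/160·(0.985200))/(1+1/160) = 953/1000 ≈ 0.953000
step 3 [1.5y] zero: DF = P = 571/625 ≈ 0.913600
step 4 [2y] zero: DF = P = 9057/10000 ≈ 0.905700
step 5 [2.5y] zero: DF = P = 4329/5000 ≈ 0.865800
step 6 [3y] zero: DF = P = 2093/2500 ≈ 0.837200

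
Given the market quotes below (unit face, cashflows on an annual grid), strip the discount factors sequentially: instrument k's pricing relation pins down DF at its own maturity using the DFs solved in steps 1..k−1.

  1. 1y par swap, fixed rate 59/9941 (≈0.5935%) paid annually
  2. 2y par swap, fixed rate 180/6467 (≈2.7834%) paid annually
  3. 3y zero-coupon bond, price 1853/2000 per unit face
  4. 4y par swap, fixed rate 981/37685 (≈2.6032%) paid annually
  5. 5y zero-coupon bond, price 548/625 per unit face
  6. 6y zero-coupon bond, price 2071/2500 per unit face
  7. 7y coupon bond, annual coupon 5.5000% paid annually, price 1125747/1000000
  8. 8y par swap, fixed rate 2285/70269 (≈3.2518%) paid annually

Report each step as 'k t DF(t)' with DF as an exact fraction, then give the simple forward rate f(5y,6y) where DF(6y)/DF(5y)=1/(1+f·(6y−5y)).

1 1 9941/10000
2 2 473/500
3 3 1853/2000
4 4 9019/10000
5 5 548/625
6 6 2071/2500
7 7 7817/10000
8 8 1543/2000
f(5y,6y) = ((548/625)/(2071/2500) − 1)/(1) = 121/2071 ≈ 5.8426%

step 1 [1y] swap r/1=59/9941: DF=(1 − 59/9941·(0))/(1+59/9941) = 9941/10000 ≈ 0.994100
step 2 [2y] swap r/1=180/6467: DF=(1 − 180/6467·(0.994100))/(1+180/6467) = 473/500 ≈ 0.946000
step 3 [3y] zero: DF = P = 1853/2000 ≈ 0.926500
step 4 [4y] swap r/1=981/37685: DF=(1 − 981/37685·(0.994100+0.946000+0.926500))/(1+981/37685) = 9019/10000 ≈ 0.901900
step 5 [5y] zero: DF = P = 548/625 ≈ 0.876800
step 6 [6y] zero: DF = P = 2071/2500 ≈ 0.828400
step 7 [7y] bond c/1=11/200: DF=(1125747/1000000 − 11/200·(0.994100+0.946000+0.926500+0.901900+0.876800+0.828400))/(1+11/200) = 7817/10000 ≈ 0.781700
step 8 [8y] swap r/1=2285/70269: DF=(1 − 2285/70269·(0.994100+0.946000+0.926500+0.901900+0.876800+0.828400+0.781700))/(1+2285/70269) = 1543/2000 ≈ 0.771500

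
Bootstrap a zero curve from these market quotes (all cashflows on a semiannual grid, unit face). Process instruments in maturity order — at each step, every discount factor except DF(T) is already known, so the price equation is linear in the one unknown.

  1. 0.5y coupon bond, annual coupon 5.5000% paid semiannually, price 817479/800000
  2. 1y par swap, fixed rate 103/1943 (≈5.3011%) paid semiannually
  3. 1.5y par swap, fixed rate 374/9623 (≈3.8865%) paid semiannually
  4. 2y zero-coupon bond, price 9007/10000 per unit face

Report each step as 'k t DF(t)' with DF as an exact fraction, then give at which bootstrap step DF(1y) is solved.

1 1/2 1989/2000
2 1 1897/2000
3 3/2 9439/10000
4 2 9007/10000
DF(1y) is solved at step 2

step 1 [0.5y] bond c/2=11/400: DF=(817479/800000 − 11/400·(0))/(1+11/400) = 1989/2000 ≈ 0.994500
step 2 [1y] swap r/2=103/3886: DF=(1 − 103/3886·(0.994500))/(1+103/3886) = 1897/2000 ≈ 0.948500
step 3 [1.5y] swap r/2=187/9623: DF=(1 − 187/9623·(0.994500+0.948500))/(1+187/9623) = 9439/10000 ≈ 0.943900
step 4 [2y] zero: DF = P = 9007/10000 ≈ 0.900700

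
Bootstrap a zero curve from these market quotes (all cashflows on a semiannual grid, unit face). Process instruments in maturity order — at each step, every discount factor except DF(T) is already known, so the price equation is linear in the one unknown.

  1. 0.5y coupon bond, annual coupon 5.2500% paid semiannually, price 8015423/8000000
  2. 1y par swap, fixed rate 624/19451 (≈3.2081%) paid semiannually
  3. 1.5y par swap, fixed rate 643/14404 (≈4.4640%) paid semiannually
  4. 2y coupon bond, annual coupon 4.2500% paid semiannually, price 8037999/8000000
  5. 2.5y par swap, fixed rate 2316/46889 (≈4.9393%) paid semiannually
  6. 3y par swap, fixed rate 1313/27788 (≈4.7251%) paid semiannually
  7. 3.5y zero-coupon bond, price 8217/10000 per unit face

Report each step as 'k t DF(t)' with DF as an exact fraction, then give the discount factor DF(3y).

step 1 [0.5y] bond c/2=21/800: DF=(8015423/8000000 − 21/800·(0))/(1+21/800) = 9763/10000 ≈ 0.976300
step 2 [1y] swap r/2=312/19451: DF=(1 − 312/19451·(0.976300))/(1+312/19451) = 1211/1250 ≈ 0.968800
step 3 [1.5y] swap r/2=643/28808: DF=(1 − 643/28808·(0.976300+0.968800))/(1+643/28808) = 9357/10000 ≈ 0.935700
step 4 [2y] bond c/2=17/800: DF=(8037999/8000000 − 17/800·(0.976300+0.968800+0.935700))/(1+17/800) = 9239/10000 ≈ 0.923900
step 5 [2.5y] swap r/2=1158/46889: DF=(1 − 1158/46889·(0.976300+0.968800+0.935700+0.923900))/(1+1158/46889) = 4421/5000 ≈ 0.884200
step 6 [3y] swap r/2=1313/55576: DF=(1 − 1313/55576·(0.976300+0.968800+0.935700+0.923900+0.884200))/(1+1313/55576) = 8687/10000 ≈ 0.868700
step 7 [3.5y] zero: DF = P = 8217/10000 ≈ 0.821700

1 1/2 9763/10000
2 1 1211/1250
3 3/2 9357/10000
4 2 9239/10000
5 5/2 4421/5000
6 3 8687/10000
7 7/2 8217/10000
DF(3y) = 8687/10000 ≈ 0.868700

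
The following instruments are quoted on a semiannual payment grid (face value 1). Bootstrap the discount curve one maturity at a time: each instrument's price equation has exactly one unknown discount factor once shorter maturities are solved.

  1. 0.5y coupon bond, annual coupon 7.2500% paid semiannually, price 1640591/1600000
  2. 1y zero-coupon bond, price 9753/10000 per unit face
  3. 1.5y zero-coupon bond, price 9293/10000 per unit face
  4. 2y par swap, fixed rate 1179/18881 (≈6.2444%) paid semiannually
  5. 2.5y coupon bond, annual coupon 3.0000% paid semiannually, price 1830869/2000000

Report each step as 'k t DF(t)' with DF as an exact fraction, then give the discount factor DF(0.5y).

1 1/2 1979/2000
2 1 9753/10000
3 3/2 9293/10000
4 2 8821/10000
5 5/2 8461/10000
DF(0.5y) = 1979/2000 ≈ 0.989500

step 1 [0.5y] bond c/2=29/800: DF=(1640591/1600000 − 29/800·(0))/(1+29/800) = 1979/2000 ≈ 0.989500
step 2 [1y] zero: DF = P = 9753/10000 ≈ 0.975300
step 3 [1.5y] zero: DF = P = 9293/10000 ≈ 0.929300
step 4 [2y] swap r/2=1179/37762: DF=(1 − 1179/37762·(0.989500+0.975300+0.929300))/(1+1179/37762) = 8821/10000 ≈ 0.882100
step 5 [2.5y] bond c/2=3/200: DF=(1830869/2000000 − 3/200·(0.989500+0.975300+0.929300+0.882100))/(1+3/200) = 8461/10000 ≈ 0.846100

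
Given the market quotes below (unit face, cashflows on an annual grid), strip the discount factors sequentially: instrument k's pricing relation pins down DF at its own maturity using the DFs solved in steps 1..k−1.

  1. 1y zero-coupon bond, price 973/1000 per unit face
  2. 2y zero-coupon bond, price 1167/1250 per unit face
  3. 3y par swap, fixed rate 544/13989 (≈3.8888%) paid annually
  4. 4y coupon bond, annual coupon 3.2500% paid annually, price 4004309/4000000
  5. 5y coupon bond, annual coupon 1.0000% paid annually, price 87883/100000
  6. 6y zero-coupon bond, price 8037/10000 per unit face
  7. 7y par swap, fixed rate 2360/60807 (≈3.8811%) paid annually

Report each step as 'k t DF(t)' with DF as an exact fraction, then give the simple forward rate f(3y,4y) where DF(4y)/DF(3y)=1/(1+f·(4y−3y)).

step 1 [1y] zero: DF = P = 973/1000 ≈ 0.973000
step 2 [2y] zero: DF = P = 1167/1250 ≈ 0.933600
step 3 [3y] swap r/1=544/13989: DF=(1 − 544/13989·(0.973000+0.933600))/(1+544/13989) = 557/625 ≈ 0.891200
step 4 [4y] bond c/1=13/400: DF=(4004309/4000000 − 13/400·(0.973000+0.933600+0.891200))/(1+13/400) = 1763/2000 ≈ 0.881500
step 5 [5y] bond c/1=1/100: DF=(87883/100000 − 1/100·(0.973000+0.933600+0.891200+0.881500))/(1+1/100) = 8337/10000 ≈ 0.833700
step 6 [6y] zero: DF = P = 8037/10000 ≈ 0.803700
step 7 [7y] swap r/1=2360/60807: DF=(1 − 2360/60807·(0.973000+0.933600+0.891200+0.881500+0.833700+0.803700))/(1+2360/60807) = 191/250 ≈ 0.764000

1 1 973/1000
2 2 1167/1250
3 3 557/625
4 4 1763/2000
5 5 8337/10000
6 6 8037/10000
7 7 191/250
f(3y,4y) = ((557/625)/(1763/2000) − 1)/(1) = 97/8815 ≈ 1.1004%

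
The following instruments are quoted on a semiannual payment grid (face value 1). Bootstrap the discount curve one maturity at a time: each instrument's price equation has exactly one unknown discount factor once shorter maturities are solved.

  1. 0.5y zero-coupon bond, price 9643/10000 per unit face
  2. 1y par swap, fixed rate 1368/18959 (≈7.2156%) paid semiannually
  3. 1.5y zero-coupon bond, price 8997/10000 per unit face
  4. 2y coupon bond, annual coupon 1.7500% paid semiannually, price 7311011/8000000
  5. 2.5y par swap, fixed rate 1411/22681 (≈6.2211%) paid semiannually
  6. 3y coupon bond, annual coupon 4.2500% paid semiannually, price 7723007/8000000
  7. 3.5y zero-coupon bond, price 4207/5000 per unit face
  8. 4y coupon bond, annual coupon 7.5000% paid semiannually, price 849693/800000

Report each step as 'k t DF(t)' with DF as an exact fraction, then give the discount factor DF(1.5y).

1 1/2 9643/10000
2 1 2329/2500
3 3/2 8997/10000
4 2 8817/10000
5 5/2 8589/10000
6 3 8509/10000
7 7/2 4207/5000
8 4 3993/5000
DF(1.5y) = 8997/10000 ≈ 0.899700

step 1 [0.5y] zero: DF = P = 9643/10000 ≈ 0.964300
step 2 [1y] swap r/2=684/18959: DF=(1 − 684/18959·(0.964300))/(1+684/18959) = 2329/2500 ≈ 0.931600
step 3 [1.5y] zero: DF = P = 8997/10000 ≈ 0.899700
step 4 [2y] bond c/2=7/800: DF=(7311011/8000000 − 7/800·(0.964300+0.931600+0.899700))/(1+7/800) = 8817/10000 ≈ 0.881700
step 5 [2.5y] swap r/2=1411/45362: DF=(1 − 1411/45362·(0.964300+0.931600+0.899700+0.881700))/(1+1411/45362) = 8589/10000 ≈ 0.858900
step 6 [3y] bond c/2=17/800: DF=(7723007/8000000 − 17/800·(0.964300+0.931600+0.899700+0.881700+0.858900))/(1+17/800) = 8509/10000 ≈ 0.850900
step 7 [3.5y] zero: DF = P = 4207/5000 ≈ 0.841400
step 8 [4y] bond c/2=3/80: DF=(849693/800000 − 3/80·(0.964300+0.931600+0.899700+0.881700+0.858900+0.850900+0.841400))/(1+3/80) = 3993/5000 ≈ 0.798600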